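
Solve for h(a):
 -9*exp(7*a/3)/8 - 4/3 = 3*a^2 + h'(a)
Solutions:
 h(a) = C1 - a^3 - 4*a/3 - 27*exp(7*a/3)/56


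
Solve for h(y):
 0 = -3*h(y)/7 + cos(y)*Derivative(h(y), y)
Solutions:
 h(y) = C1*(sin(y) + 1)^(3/14)/(sin(y) - 1)^(3/14)


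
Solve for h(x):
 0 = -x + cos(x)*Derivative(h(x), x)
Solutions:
 h(x) = C1 + Integral(x/cos(x), x)


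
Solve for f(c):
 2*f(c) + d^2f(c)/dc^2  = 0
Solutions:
 f(c) = C1*sin(sqrt(2)*c) + C2*cos(sqrt(2)*c)


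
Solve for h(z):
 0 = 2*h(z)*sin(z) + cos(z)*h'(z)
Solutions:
 h(z) = C1*cos(z)^2


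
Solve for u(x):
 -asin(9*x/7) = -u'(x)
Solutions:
 u(x) = C1 + x*asin(9*x/7) + sqrt(49 - 81*x^2)/9


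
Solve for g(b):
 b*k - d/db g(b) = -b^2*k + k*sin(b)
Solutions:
 g(b) = C1 + b^3*k/3 + b^2*k/2 + k*cos(b)


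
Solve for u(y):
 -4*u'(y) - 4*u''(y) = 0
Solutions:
 u(y) = C1 + C2*exp(-y)


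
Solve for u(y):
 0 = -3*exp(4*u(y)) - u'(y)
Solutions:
 u(y) = log(-I*(1/(C1 + 12*y))^(1/4))
 u(y) = log(I*(1/(C1 + 12*y))^(1/4))
 u(y) = log(-(1/(C1 + 12*y))^(1/4))
 u(y) = log(1/(C1 + 12*y))/4


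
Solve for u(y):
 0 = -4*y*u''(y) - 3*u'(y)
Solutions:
 u(y) = C1 + C2*y^(1/4)


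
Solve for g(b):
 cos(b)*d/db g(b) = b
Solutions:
 g(b) = C1 + Integral(b/cos(b), b)


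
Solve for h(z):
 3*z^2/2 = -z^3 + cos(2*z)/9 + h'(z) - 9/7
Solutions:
 h(z) = C1 + z^4/4 + z^3/2 + 9*z/7 - sin(2*z)/18


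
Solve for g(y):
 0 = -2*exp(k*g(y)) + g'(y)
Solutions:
 g(y) = Piecewise((log(-1/(C1*k + 2*k*y))/k, Ne(k, 0)), (nan, True))
 g(y) = Piecewise((C1 + 2*y, Eq(k, 0)), (nan, True))


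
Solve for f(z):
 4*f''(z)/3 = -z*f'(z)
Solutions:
 f(z) = C1 + C2*erf(sqrt(6)*z/4)


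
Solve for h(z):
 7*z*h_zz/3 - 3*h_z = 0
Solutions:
 h(z) = C1 + C2*z^(16/7)


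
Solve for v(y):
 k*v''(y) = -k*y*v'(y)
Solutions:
 v(y) = C1 + C2*erf(sqrt(2)*y/2)


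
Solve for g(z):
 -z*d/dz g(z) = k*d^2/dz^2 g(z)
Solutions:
 g(z) = C1 + C2*sqrt(k)*erf(sqrt(2)*z*sqrt(1/k)/2)


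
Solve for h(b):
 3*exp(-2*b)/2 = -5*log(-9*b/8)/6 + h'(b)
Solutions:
 h(b) = C1 + 5*b*log(-b)/6 + 5*b*(-3*log(2) - 1 + 2*log(3))/6 - 3*exp(-2*b)/4


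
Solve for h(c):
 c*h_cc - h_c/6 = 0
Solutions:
 h(c) = C1 + C2*c^(7/6)


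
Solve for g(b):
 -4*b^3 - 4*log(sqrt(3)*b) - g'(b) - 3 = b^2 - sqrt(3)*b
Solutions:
 g(b) = C1 - b^4 - b^3/3 + sqrt(3)*b^2/2 - 4*b*log(b) - b*log(9) + b


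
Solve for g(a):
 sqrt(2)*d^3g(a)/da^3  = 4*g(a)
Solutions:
 g(a) = C3*exp(sqrt(2)*a) + (C1*sin(sqrt(6)*a/2) + C2*cos(sqrt(6)*a/2))*exp(-sqrt(2)*a/2)


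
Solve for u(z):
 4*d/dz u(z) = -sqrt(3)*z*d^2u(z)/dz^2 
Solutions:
 u(z) = C1 + C2*z^(1 - 4*sqrt(3)/3)


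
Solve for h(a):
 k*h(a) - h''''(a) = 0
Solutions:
 h(a) = C1*exp(-a*k^(1/4)) + C2*exp(a*k^(1/4)) + C3*exp(-I*a*k^(1/4)) + C4*exp(I*a*k^(1/4))


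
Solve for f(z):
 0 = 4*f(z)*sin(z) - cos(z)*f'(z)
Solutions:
 f(z) = C1/cos(z)^4


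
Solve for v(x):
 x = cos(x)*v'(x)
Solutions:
 v(x) = C1 + Integral(x/cos(x), x)


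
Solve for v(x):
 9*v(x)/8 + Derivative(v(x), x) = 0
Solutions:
 v(x) = C1*exp(-9*x/8)


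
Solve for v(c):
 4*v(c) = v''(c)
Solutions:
 v(c) = C1*exp(-2*c) + C2*exp(2*c)


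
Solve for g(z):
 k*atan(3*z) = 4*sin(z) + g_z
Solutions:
 g(z) = C1 + k*(z*atan(3*z) - log(9*z^2 + 1)/6) + 4*cos(z)


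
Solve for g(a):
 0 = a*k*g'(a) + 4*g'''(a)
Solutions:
 g(a) = C1 + Integral(C2*airyai(2^(1/3)*a*(-k)^(1/3)/2) + C3*airybi(2^(1/3)*a*(-k)^(1/3)/2), a)


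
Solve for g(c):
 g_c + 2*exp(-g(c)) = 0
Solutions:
 g(c) = log(C1 - 2*c)


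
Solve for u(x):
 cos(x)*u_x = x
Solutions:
 u(x) = C1 + Integral(x/cos(x), x)


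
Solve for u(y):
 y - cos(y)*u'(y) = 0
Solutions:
 u(y) = C1 + Integral(y/cos(y), y)


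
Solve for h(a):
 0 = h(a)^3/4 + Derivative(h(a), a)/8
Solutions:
 h(a) = -sqrt(2)*sqrt(-1/(C1 - 2*a))/2
 h(a) = sqrt(2)*sqrt(-1/(C1 - 2*a))/2


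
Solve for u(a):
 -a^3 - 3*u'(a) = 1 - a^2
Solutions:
 u(a) = C1 - a^4/12 + a^3/9 - a/3


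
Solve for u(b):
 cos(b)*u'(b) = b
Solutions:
 u(b) = C1 + Integral(b/cos(b), b)


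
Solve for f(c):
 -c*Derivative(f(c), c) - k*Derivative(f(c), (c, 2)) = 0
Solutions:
 f(c) = C1 + C2*sqrt(k)*erf(sqrt(2)*c*sqrt(1/k)/2)


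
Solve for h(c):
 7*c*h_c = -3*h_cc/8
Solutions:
 h(c) = C1 + C2*erf(2*sqrt(21)*c/3)


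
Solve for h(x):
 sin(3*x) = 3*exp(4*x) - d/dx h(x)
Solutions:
 h(x) = C1 + 3*exp(4*x)/4 + cos(3*x)/3


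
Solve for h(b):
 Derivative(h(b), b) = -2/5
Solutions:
 h(b) = C1 - 2*b/5


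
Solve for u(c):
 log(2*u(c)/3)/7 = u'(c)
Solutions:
 -7*Integral(1/(log(_y) - log(3) + log(2)), (_y, u(c))) = C1 - c


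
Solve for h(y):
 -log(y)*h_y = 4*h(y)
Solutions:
 h(y) = C1*exp(-4*li(y))


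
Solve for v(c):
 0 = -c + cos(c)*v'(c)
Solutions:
 v(c) = C1 + Integral(c/cos(c), c)


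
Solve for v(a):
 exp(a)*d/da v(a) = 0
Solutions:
 v(a) = C1


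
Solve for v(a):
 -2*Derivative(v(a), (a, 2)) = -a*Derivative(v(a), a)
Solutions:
 v(a) = C1 + C2*erfi(a/2)


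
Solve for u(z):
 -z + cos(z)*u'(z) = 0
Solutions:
 u(z) = C1 + Integral(z/cos(z), z)


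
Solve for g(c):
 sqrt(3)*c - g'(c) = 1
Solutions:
 g(c) = C1 + sqrt(3)*c^2/2 - c


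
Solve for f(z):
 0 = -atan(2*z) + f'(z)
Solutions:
 f(z) = C1 + z*atan(2*z) - log(4*z^2 + 1)/4


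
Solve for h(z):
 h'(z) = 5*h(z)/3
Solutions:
 h(z) = C1*exp(5*z/3)


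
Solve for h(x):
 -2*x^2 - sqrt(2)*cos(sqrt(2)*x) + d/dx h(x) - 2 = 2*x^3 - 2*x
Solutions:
 h(x) = C1 + x^4/2 + 2*x^3/3 - x^2 + 2*x + sin(sqrt(2)*x)


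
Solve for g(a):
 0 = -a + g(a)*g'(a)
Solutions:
 g(a) = -sqrt(C1 + a^2)
 g(a) = sqrt(C1 + a^2)


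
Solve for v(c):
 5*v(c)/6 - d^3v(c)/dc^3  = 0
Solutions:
 v(c) = C3*exp(5^(1/3)*6^(2/3)*c/6) + (C1*sin(2^(2/3)*3^(1/6)*5^(1/3)*c/4) + C2*cos(2^(2/3)*3^(1/6)*5^(1/3)*c/4))*exp(-5^(1/3)*6^(2/3)*c/12)


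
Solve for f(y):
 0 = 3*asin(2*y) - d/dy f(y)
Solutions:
 f(y) = C1 + 3*y*asin(2*y) + 3*sqrt(1 - 4*y^2)/2


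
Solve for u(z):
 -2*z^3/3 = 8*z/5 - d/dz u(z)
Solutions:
 u(z) = C1 + z^4/6 + 4*z^2/5


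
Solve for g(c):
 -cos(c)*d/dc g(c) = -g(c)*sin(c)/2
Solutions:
 g(c) = C1/sqrt(cos(c))


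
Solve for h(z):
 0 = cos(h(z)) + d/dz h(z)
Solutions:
 h(z) = pi - asin((C1 + exp(2*z))/(C1 - exp(2*z)))
 h(z) = asin((C1 + exp(2*z))/(C1 - exp(2*z)))


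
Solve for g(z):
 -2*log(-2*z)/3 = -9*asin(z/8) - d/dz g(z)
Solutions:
 g(z) = C1 + 2*z*log(-z)/3 - 9*z*asin(z/8) - 2*z/3 + 2*z*log(2)/3 - 9*sqrt(64 - z^2)


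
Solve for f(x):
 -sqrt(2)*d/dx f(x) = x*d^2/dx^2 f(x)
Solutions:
 f(x) = C1 + C2*x^(1 - sqrt(2))


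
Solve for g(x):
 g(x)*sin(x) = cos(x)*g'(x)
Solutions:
 g(x) = C1/cos(x)


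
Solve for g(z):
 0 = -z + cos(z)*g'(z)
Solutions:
 g(z) = C1 + Integral(z/cos(z), z)


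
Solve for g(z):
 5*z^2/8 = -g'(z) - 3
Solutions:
 g(z) = C1 - 5*z^3/24 - 3*z


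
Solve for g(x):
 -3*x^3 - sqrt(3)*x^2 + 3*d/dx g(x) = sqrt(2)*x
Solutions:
 g(x) = C1 + x^4/4 + sqrt(3)*x^3/9 + sqrt(2)*x^2/6


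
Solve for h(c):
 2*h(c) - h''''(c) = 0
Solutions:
 h(c) = C1*exp(-2^(1/4)*c) + C2*exp(2^(1/4)*c) + C3*sin(2^(1/4)*c) + C4*cos(2^(1/4)*c)


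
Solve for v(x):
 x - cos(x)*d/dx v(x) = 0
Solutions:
 v(x) = C1 + Integral(x/cos(x), x)


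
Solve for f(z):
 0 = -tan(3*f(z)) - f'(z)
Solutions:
 f(z) = -asin(C1*exp(-3*z))/3 + pi/3
 f(z) = asin(C1*exp(-3*z))/3


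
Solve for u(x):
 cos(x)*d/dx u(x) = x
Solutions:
 u(x) = C1 + Integral(x/cos(x), x)


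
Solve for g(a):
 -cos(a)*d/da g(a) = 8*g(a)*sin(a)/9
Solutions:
 g(a) = C1*cos(a)^(8/9)


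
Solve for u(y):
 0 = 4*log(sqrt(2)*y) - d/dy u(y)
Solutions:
 u(y) = C1 + 4*y*log(y) - 4*y + y*log(4)


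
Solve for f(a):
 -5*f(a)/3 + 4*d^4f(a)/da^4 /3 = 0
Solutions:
 f(a) = C1*exp(-sqrt(2)*5^(1/4)*a/2) + C2*exp(sqrt(2)*5^(1/4)*a/2) + C3*sin(sqrt(2)*5^(1/4)*a/2) + C4*cos(sqrt(2)*5^(1/4)*a/2)


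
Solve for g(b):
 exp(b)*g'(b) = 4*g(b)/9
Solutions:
 g(b) = C1*exp(-4*exp(-b)/9)


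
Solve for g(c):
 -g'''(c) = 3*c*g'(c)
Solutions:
 g(c) = C1 + Integral(C2*airyai(-3^(1/3)*c) + C3*airybi(-3^(1/3)*c), c)


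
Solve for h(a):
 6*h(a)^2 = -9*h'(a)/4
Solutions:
 h(a) = 3/(C1 + 8*a)


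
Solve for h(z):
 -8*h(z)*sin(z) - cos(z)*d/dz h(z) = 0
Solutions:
 h(z) = C1*cos(z)^8


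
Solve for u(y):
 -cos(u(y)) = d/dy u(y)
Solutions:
 u(y) = pi - asin((C1 + exp(2*y))/(C1 - exp(2*y)))
 u(y) = asin((C1 + exp(2*y))/(C1 - exp(2*y)))


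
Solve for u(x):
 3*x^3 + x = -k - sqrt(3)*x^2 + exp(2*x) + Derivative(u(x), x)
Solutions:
 u(x) = C1 + k*x + 3*x^4/4 + sqrt(3)*x^3/3 + x^2/2 - exp(2*x)/2


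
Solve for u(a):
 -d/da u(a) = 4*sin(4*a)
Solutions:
 u(a) = C1 + cos(4*a)


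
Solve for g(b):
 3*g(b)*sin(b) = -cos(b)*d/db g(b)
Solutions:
 g(b) = C1*cos(b)^3


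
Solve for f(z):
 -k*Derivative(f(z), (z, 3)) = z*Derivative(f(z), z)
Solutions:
 f(z) = C1 + Integral(C2*airyai(z*(-1/k)^(1/3)) + C3*airybi(z*(-1/k)^(1/3)), z)


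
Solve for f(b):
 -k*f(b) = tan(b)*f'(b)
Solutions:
 f(b) = C1*exp(-k*log(sin(b)))


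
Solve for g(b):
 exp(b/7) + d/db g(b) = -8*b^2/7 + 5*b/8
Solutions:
 g(b) = C1 - 8*b^3/21 + 5*b^2/16 - 7*exp(b/7)


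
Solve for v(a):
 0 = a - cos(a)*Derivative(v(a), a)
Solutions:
 v(a) = C1 + Integral(a/cos(a), a)


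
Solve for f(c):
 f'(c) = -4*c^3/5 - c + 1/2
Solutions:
 f(c) = C1 - c^4/5 - c^2/2 + c/2


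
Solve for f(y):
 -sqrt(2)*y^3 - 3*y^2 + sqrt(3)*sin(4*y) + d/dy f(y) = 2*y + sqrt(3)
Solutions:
 f(y) = C1 + sqrt(2)*y^4/4 + y^3 + y^2 + sqrt(3)*y + sqrt(3)*cos(4*y)/4


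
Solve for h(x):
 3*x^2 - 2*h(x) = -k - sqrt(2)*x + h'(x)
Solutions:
 h(x) = C1*exp(-2*x) + k/2 + 3*x^2/2 - 3*x/2 + sqrt(2)*x/2 - sqrt(2)/4 + 3/4


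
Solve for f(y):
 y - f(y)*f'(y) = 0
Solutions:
 f(y) = -sqrt(C1 + y^2)
 f(y) = sqrt(C1 + y^2)


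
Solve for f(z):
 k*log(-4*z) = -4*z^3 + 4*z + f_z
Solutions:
 f(z) = C1 + k*z*log(-z) + k*z*(-1 + 2*log(2)) + z^4 - 2*z^2


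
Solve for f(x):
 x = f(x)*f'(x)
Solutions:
 f(x) = -sqrt(C1 + x^2)
 f(x) = sqrt(C1 + x^2)


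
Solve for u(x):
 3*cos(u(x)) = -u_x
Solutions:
 u(x) = pi - asin((C1 + exp(6*x))/(C1 - exp(6*x)))
 u(x) = asin((C1 + exp(6*x))/(C1 - exp(6*x)))


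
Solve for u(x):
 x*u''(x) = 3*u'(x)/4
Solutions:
 u(x) = C1 + C2*x^(7/4)


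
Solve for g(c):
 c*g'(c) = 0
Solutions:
 g(c) = C1


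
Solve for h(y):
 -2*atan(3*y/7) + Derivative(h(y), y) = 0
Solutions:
 h(y) = C1 + 2*y*atan(3*y/7) - 7*log(9*y^2 + 49)/3


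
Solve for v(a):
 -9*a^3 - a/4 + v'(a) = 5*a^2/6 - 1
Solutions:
 v(a) = C1 + 9*a^4/4 + 5*a^3/18 + a^2/8 - a


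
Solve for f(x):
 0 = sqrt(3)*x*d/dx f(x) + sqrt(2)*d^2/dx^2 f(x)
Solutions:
 f(x) = C1 + C2*erf(6^(1/4)*x/2)


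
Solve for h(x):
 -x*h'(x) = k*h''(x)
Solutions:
 h(x) = C1 + C2*sqrt(k)*erf(sqrt(2)*x*sqrt(1/k)/2)


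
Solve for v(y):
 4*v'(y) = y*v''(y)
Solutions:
 v(y) = C1 + C2*y^5


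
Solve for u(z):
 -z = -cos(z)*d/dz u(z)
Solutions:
 u(z) = C1 + Integral(z/cos(z), z)


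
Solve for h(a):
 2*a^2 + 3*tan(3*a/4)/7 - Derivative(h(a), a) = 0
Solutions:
 h(a) = C1 + 2*a^3/3 - 4*log(cos(3*a/4))/7


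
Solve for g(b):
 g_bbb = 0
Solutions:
 g(b) = C1 + C2*b + C3*b^2


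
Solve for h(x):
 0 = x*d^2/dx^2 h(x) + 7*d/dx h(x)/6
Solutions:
 h(x) = C1 + C2/x^(1/6)


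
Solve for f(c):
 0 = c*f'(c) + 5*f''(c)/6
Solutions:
 f(c) = C1 + C2*erf(sqrt(15)*c/5)


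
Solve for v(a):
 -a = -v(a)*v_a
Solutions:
 v(a) = -sqrt(C1 + a^2)
 v(a) = sqrt(C1 + a^2)


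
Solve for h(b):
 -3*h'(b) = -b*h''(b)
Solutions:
 h(b) = C1 + C2*b^4


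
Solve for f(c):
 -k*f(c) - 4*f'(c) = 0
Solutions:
 f(c) = C1*exp(-c*k/4)


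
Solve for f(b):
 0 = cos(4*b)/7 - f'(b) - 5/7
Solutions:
 f(b) = C1 - 5*b/7 + sin(4*b)/28


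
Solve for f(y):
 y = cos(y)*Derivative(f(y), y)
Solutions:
 f(y) = C1 + Integral(y/cos(y), y)


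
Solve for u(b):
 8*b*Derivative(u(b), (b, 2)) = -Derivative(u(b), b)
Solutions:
 u(b) = C1 + C2*b^(7/8)


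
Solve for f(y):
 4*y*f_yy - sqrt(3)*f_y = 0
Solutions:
 f(y) = C1 + C2*y^(sqrt(3)/4 + 1)


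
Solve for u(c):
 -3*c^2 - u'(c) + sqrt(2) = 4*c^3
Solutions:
 u(c) = C1 - c^4 - c^3 + sqrt(2)*c


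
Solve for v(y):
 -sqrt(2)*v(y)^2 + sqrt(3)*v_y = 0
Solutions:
 v(y) = -3/(C1 + sqrt(6)*y)


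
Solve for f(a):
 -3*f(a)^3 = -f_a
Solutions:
 f(a) = -sqrt(2)*sqrt(-1/(C1 + 3*a))/2
 f(a) = sqrt(2)*sqrt(-1/(C1 + 3*a))/2


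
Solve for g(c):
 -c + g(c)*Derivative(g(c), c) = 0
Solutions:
 g(c) = -sqrt(C1 + c^2)
 g(c) = sqrt(C1 + c^2)


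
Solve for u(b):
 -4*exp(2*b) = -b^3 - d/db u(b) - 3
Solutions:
 u(b) = C1 - b^4/4 - 3*b + 2*exp(2*b)


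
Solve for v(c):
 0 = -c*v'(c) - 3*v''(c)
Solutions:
 v(c) = C1 + C2*erf(sqrt(6)*c/6)


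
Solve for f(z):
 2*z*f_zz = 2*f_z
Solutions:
 f(z) = C1 + C2*z^2


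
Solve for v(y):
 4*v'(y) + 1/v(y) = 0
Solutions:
 v(y) = -sqrt(C1 - 2*y)/2
 v(y) = sqrt(C1 - 2*y)/2


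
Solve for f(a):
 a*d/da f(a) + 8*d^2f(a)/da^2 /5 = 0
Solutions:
 f(a) = C1 + C2*erf(sqrt(5)*a/4)


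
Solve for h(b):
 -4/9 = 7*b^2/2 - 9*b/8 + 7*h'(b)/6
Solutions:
 h(b) = C1 - b^3 + 27*b^2/56 - 8*b/21


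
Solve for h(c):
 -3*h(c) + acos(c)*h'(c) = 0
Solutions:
 h(c) = C1*exp(3*Integral(1/acos(c), c))


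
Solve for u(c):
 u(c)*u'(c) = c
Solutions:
 u(c) = -sqrt(C1 + c^2)
 u(c) = sqrt(C1 + c^2)


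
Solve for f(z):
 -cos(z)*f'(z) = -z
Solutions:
 f(z) = C1 + Integral(z/cos(z), z)


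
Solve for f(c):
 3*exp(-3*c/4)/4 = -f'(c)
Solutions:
 f(c) = C1 + exp(-3*c/4)


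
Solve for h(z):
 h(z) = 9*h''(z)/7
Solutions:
 h(z) = C1*exp(-sqrt(7)*z/3) + C2*exp(sqrt(7)*z/3)


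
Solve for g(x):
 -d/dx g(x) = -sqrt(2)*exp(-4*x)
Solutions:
 g(x) = C1 - sqrt(2)*exp(-4*x)/4


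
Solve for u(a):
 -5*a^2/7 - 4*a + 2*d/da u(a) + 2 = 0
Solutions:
 u(a) = C1 + 5*a^3/42 + a^2 - a


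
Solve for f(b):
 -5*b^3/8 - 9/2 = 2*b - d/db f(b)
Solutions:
 f(b) = C1 + 5*b^4/32 + b^2 + 9*b/2


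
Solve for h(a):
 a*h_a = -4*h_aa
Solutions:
 h(a) = C1 + C2*erf(sqrt(2)*a/4)


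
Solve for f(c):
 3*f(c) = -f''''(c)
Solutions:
 f(c) = (C1*sin(sqrt(2)*3^(1/4)*c/2) + C2*cos(sqrt(2)*3^(1/4)*c/2))*exp(-sqrt(2)*3^(1/4)*c/2) + (C3*sin(sqrt(2)*3^(1/4)*c/2) + C4*cos(sqrt(2)*3^(1/4)*c/2))*exp(sqrt(2)*3^(1/4)*c/2)


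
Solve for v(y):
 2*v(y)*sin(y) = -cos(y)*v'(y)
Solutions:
 v(y) = C1*cos(y)^2


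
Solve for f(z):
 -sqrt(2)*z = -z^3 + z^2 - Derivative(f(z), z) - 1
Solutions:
 f(z) = C1 - z^4/4 + z^3/3 + sqrt(2)*z^2/2 - z


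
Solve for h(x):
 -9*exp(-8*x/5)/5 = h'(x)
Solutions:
 h(x) = C1 + 9*exp(-8*x/5)/8


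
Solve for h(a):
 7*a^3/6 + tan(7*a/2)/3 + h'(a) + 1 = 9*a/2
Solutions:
 h(a) = C1 - 7*a^4/24 + 9*a^2/4 - a + 2*log(cos(7*a/2))/21


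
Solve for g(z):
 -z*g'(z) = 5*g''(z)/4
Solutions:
 g(z) = C1 + C2*erf(sqrt(10)*z/5)


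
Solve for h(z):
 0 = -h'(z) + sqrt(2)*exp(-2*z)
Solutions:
 h(z) = C1 - sqrt(2)*exp(-2*z)/2


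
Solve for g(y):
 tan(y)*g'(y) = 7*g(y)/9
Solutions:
 g(y) = C1*sin(y)^(7/9)


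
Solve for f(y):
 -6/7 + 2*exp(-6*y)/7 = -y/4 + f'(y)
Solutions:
 f(y) = C1 + y^2/8 - 6*y/7 - exp(-6*y)/21


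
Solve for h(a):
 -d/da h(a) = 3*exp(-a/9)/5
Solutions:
 h(a) = C1 + 27*exp(-a/9)/5


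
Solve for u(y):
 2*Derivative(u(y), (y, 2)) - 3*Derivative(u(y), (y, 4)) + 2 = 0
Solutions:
 u(y) = C1 + C2*y + C3*exp(-sqrt(6)*y/3) + C4*exp(sqrt(6)*y/3) - y^2/2


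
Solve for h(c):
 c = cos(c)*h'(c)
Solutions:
 h(c) = C1 + Integral(c/cos(c), c)


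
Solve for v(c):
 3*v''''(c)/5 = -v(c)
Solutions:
 v(c) = (C1*sin(sqrt(2)*3^(3/4)*5^(1/4)*c/6) + C2*cos(sqrt(2)*3^(3/4)*5^(1/4)*c/6))*exp(-sqrt(2)*3^(3/4)*5^(1/4)*c/6) + (C3*sin(sqrt(2)*3^(3/4)*5^(1/4)*c/6) + C4*cos(sqrt(2)*3^(3/4)*5^(1/4)*c/6))*exp(sqrt(2)*3^(3/4)*5^(1/4)*c/6)


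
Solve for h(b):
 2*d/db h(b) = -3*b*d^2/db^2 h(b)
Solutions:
 h(b) = C1 + C2*b^(1/3)


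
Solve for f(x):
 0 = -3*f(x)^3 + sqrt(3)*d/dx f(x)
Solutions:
 f(x) = -sqrt(2)*sqrt(-1/(C1 + sqrt(3)*x))/2
 f(x) = sqrt(2)*sqrt(-1/(C1 + sqrt(3)*x))/2


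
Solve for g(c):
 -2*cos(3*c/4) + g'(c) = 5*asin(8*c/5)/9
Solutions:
 g(c) = C1 + 5*c*asin(8*c/5)/9 + 5*sqrt(25 - 64*c^2)/72 + 8*sin(3*c/4)/3


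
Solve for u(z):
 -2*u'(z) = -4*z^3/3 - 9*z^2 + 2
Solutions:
 u(z) = C1 + z^4/6 + 3*z^3/2 - z


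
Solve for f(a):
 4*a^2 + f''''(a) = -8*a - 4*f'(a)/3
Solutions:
 f(a) = C1 + C4*exp(-6^(2/3)*a/3) - a^3 - 3*a^2 + (C2*sin(2^(2/3)*3^(1/6)*a/2) + C3*cos(2^(2/3)*3^(1/6)*a/2))*exp(6^(2/3)*a/6)


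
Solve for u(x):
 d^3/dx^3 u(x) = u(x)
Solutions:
 u(x) = C3*exp(x) + (C1*sin(sqrt(3)*x/2) + C2*cos(sqrt(3)*x/2))*exp(-x/2)


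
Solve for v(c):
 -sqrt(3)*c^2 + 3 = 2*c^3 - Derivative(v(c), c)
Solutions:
 v(c) = C1 + c^4/2 + sqrt(3)*c^3/3 - 3*c


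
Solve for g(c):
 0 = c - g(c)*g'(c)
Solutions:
 g(c) = -sqrt(C1 + c^2)
 g(c) = sqrt(C1 + c^2)


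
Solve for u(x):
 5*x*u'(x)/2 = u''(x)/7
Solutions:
 u(x) = C1 + C2*erfi(sqrt(35)*x/2)


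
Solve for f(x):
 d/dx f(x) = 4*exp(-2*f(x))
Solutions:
 f(x) = log(-sqrt(C1 + 8*x))
 f(x) = log(C1 + 8*x)/2


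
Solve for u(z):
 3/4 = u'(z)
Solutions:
 u(z) = C1 + 3*z/4


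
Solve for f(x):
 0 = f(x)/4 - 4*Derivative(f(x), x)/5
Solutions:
 f(x) = C1*exp(5*x/16)


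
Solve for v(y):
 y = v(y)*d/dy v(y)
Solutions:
 v(y) = -sqrt(C1 + y^2)
 v(y) = sqrt(C1 + y^2)


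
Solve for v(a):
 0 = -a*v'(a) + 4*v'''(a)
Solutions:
 v(a) = C1 + Integral(C2*airyai(2^(1/3)*a/2) + C3*airybi(2^(1/3)*a/2), a)


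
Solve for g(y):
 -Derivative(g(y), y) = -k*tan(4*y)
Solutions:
 g(y) = C1 - k*log(cos(4*y))/4


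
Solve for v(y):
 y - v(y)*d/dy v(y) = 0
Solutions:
 v(y) = -sqrt(C1 + y^2)
 v(y) = sqrt(C1 + y^2)


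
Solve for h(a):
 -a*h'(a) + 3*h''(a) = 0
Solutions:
 h(a) = C1 + C2*erfi(sqrt(6)*a/6)


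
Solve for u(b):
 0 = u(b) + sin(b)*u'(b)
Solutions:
 u(b) = C1*sqrt(cos(b) + 1)/sqrt(cos(b) - 1)


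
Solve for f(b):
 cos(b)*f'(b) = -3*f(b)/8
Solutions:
 f(b) = C1*(sin(b) - 1)^(3/16)/(sin(b) + 1)^(3/16)


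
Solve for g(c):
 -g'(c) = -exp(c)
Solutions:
 g(c) = C1 + exp(c)


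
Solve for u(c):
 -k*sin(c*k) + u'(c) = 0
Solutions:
 u(c) = C1 - cos(c*k)


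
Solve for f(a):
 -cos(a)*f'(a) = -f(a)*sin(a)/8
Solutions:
 f(a) = C1/cos(a)^(1/8)


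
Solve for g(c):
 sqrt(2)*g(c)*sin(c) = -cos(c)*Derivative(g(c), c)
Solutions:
 g(c) = C1*cos(c)^(sqrt(2))


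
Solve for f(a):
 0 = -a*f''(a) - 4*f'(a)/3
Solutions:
 f(a) = C1 + C2/a^(1/3)


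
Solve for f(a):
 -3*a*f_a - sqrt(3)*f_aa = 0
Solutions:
 f(a) = C1 + C2*erf(sqrt(2)*3^(1/4)*a/2)


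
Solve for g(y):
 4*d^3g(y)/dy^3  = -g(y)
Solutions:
 g(y) = C3*exp(-2^(1/3)*y/2) + (C1*sin(2^(1/3)*sqrt(3)*y/4) + C2*cos(2^(1/3)*sqrt(3)*y/4))*exp(2^(1/3)*y/4)


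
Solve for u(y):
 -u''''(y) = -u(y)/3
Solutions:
 u(y) = C1*exp(-3^(3/4)*y/3) + C2*exp(3^(3/4)*y/3) + C3*sin(3^(3/4)*y/3) + C4*cos(3^(3/4)*y/3)


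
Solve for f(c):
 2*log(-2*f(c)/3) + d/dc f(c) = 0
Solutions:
 Integral(1/(log(-_y) - log(3) + log(2)), (_y, f(c)))/2 = C1 - c


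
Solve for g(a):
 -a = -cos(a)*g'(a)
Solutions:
 g(a) = C1 + Integral(a/cos(a), a)


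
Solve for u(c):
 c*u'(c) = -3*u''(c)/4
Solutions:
 u(c) = C1 + C2*erf(sqrt(6)*c/3)


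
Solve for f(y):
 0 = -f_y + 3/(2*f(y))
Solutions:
 f(y) = -sqrt(C1 + 3*y)
 f(y) = sqrt(C1 + 3*y)


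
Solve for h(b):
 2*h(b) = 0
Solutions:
 h(b) = 0


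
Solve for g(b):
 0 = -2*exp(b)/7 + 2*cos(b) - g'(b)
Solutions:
 g(b) = C1 - 2*exp(b)/7 + 2*sin(b)


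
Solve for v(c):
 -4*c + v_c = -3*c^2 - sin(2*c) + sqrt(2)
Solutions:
 v(c) = C1 - c^3 + 2*c^2 + sqrt(2)*c + cos(2*c)/2


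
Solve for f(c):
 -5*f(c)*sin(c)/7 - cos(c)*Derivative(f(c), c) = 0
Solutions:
 f(c) = C1*cos(c)^(5/7)


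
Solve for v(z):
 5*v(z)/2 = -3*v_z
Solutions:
 v(z) = C1*exp(-5*z/6)


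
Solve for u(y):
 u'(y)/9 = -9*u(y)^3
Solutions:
 u(y) = -sqrt(2)*sqrt(-1/(C1 - 81*y))/2
 u(y) = sqrt(2)*sqrt(-1/(C1 - 81*y))/2


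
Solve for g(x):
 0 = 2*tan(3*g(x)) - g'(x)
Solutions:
 g(x) = -asin(C1*exp(6*x))/3 + pi/3
 g(x) = asin(C1*exp(6*x))/3


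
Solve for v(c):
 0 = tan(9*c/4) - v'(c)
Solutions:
 v(c) = C1 - 4*log(cos(9*c/4))/9


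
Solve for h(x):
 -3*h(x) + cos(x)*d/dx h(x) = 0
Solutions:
 h(x) = C1*(sin(x) + 1)^(3/2)/(sin(x) - 1)^(3/2)


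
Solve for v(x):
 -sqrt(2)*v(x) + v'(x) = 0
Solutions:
 v(x) = C1*exp(sqrt(2)*x)


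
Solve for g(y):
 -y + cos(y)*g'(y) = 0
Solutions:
 g(y) = C1 + Integral(y/cos(y), y)


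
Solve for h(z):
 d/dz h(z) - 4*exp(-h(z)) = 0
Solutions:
 h(z) = log(C1 + 4*z)


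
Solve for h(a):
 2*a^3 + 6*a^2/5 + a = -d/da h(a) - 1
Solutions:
 h(a) = C1 - a^4/2 - 2*a^3/5 - a^2/2 - a


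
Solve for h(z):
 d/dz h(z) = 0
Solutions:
 h(z) = C1


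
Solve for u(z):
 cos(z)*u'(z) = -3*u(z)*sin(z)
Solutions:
 u(z) = C1*cos(z)^3


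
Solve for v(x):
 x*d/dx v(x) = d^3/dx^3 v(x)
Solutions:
 v(x) = C1 + Integral(C2*airyai(x) + C3*airybi(x), x)


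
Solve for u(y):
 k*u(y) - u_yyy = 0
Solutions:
 u(y) = C1*exp(k^(1/3)*y) + C2*exp(k^(1/3)*y*(-1 + sqrt(3)*I)/2) + C3*exp(-k^(1/3)*y*(1 + sqrt(3)*I)/2)


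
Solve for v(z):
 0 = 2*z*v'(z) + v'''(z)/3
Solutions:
 v(z) = C1 + Integral(C2*airyai(-6^(1/3)*z) + C3*airybi(-6^(1/3)*z), z)


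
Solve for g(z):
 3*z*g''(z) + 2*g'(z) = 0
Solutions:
 g(z) = C1 + C2*z^(1/3)


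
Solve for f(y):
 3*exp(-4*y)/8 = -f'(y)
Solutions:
 f(y) = C1 + 3*exp(-4*y)/32


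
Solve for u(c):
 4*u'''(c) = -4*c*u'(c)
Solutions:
 u(c) = C1 + Integral(C2*airyai(-c) + C3*airybi(-c), c)


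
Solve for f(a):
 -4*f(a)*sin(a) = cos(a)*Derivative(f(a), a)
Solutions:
 f(a) = C1*cos(a)^4


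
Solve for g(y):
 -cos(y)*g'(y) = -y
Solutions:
 g(y) = C1 + Integral(y/cos(y), y)


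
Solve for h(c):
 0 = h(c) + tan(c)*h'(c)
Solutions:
 h(c) = C1/sin(c)


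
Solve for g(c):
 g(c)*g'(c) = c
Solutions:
 g(c) = -sqrt(C1 + c^2)
 g(c) = sqrt(C1 + c^2)


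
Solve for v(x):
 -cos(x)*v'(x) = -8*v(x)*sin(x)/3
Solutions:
 v(x) = C1/cos(x)^(8/3)


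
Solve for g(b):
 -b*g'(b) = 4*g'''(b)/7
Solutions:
 g(b) = C1 + Integral(C2*airyai(-14^(1/3)*b/2) + C3*airybi(-14^(1/3)*b/2), b)


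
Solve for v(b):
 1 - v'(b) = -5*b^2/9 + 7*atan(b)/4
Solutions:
 v(b) = C1 + 5*b^3/27 - 7*b*atan(b)/4 + b + 7*log(b^2 + 1)/8


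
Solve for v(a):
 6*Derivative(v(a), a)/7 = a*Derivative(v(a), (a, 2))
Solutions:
 v(a) = C1 + C2*a^(13/7)


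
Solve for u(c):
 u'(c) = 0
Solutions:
 u(c) = C1


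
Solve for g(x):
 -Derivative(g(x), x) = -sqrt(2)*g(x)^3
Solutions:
 g(x) = -sqrt(2)*sqrt(-1/(C1 + sqrt(2)*x))/2
 g(x) = sqrt(2)*sqrt(-1/(C1 + sqrt(2)*x))/2


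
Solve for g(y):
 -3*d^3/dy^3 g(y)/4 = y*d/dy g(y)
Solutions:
 g(y) = C1 + Integral(C2*airyai(-6^(2/3)*y/3) + C3*airybi(-6^(2/3)*y/3), y)


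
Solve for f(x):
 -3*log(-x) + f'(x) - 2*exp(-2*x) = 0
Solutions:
 f(x) = C1 + 3*x*log(-x) - 3*x - exp(-2*x)


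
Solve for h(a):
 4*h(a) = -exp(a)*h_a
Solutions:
 h(a) = C1*exp(4*exp(-a))


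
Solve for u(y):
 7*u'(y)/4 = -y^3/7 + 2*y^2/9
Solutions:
 u(y) = C1 - y^4/49 + 8*y^3/189


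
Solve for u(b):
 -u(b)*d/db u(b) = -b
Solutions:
 u(b) = -sqrt(C1 + b^2)
 u(b) = sqrt(C1 + b^2)


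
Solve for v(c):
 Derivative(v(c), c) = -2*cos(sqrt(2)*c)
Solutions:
 v(c) = C1 - sqrt(2)*sin(sqrt(2)*c)


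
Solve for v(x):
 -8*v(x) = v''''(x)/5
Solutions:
 v(x) = (C1*sin(10^(1/4)*x) + C2*cos(10^(1/4)*x))*exp(-10^(1/4)*x) + (C3*sin(10^(1/4)*x) + C4*cos(10^(1/4)*x))*exp(10^(1/4)*x)


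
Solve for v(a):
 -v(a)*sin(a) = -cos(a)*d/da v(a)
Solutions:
 v(a) = C1/cos(a)


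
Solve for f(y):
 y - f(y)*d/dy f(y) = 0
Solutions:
 f(y) = -sqrt(C1 + y^2)
 f(y) = sqrt(C1 + y^2)


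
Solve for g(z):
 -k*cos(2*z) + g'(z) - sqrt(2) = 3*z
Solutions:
 g(z) = C1 + k*sin(2*z)/2 + 3*z^2/2 + sqrt(2)*z


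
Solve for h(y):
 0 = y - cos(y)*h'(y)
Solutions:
 h(y) = C1 + Integral(y/cos(y), y)


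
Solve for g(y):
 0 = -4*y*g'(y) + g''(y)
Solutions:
 g(y) = C1 + C2*erfi(sqrt(2)*y)


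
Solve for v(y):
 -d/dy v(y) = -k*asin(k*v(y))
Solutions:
 Integral(1/asin(_y*k), (_y, v(y))) = C1 + k*y


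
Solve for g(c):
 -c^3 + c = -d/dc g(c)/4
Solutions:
 g(c) = C1 + c^4 - 2*c^2


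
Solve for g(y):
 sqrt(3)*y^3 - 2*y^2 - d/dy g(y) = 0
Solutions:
 g(y) = C1 + sqrt(3)*y^4/4 - 2*y^3/3


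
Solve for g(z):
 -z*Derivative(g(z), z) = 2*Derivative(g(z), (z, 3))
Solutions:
 g(z) = C1 + Integral(C2*airyai(-2^(2/3)*z/2) + C3*airybi(-2^(2/3)*z/2), z)


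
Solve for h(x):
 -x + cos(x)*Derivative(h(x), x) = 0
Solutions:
 h(x) = C1 + Integral(x/cos(x), x)


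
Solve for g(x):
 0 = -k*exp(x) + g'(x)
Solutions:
 g(x) = C1 + k*exp(x)


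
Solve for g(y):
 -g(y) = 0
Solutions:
 g(y) = 0


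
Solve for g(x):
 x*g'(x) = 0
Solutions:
 g(x) = C1


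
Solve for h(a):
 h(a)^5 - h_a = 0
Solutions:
 h(a) = -(-1/(C1 + 4*a))^(1/4)
 h(a) = (-1/(C1 + 4*a))^(1/4)
 h(a) = -I*(-1/(C1 + 4*a))^(1/4)
 h(a) = I*(-1/(C1 + 4*a))^(1/4)


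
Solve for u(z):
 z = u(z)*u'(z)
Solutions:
 u(z) = -sqrt(C1 + z^2)
 u(z) = sqrt(C1 + z^2)


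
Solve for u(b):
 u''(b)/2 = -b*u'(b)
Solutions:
 u(b) = C1 + C2*erf(b)


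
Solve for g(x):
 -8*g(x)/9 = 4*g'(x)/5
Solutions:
 g(x) = C1*exp(-10*x/9)


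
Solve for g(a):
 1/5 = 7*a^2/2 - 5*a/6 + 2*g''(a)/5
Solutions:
 g(a) = C1 + C2*a - 35*a^4/48 + 25*a^3/72 + a^2/4


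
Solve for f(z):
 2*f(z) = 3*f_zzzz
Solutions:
 f(z) = C1*exp(-2^(1/4)*3^(3/4)*z/3) + C2*exp(2^(1/4)*3^(3/4)*z/3) + C3*sin(2^(1/4)*3^(3/4)*z/3) + C4*cos(2^(1/4)*3^(3/4)*z/3)


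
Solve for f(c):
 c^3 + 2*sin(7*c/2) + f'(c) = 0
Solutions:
 f(c) = C1 - c^4/4 + 4*cos(7*c/2)/7


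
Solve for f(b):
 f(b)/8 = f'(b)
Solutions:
 f(b) = C1*exp(b/8)


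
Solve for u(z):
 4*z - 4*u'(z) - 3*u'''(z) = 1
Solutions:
 u(z) = C1 + C2*sin(2*sqrt(3)*z/3) + C3*cos(2*sqrt(3)*z/3) + z^2/2 - z/4


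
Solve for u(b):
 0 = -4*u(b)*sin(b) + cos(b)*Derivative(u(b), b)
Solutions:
 u(b) = C1/cos(b)^4


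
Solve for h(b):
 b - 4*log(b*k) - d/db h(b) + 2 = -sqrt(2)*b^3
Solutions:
 h(b) = C1 + sqrt(2)*b^4/4 + b^2/2 - 4*b*log(b*k) + 6*b


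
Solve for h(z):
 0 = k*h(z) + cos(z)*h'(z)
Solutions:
 h(z) = C1*exp(k*(log(sin(z) - 1) - log(sin(z) + 1))/2)


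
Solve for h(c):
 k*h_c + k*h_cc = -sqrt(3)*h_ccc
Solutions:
 h(c) = C1 + C2*exp(sqrt(3)*c*(-k + sqrt(k*(k - 4*sqrt(3))))/6) + C3*exp(-sqrt(3)*c*(k + sqrt(k*(k - 4*sqrt(3))))/6)


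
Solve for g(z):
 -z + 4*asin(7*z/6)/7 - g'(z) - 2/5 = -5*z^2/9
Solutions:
 g(z) = C1 + 5*z^3/27 - z^2/2 + 4*z*asin(7*z/6)/7 - 2*z/5 + 4*sqrt(36 - 49*z^2)/49


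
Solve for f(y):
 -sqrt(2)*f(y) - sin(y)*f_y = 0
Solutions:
 f(y) = C1*(cos(y) + 1)^(sqrt(2)/2)/(cos(y) - 1)^(sqrt(2)/2)


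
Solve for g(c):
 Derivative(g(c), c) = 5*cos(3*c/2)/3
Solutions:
 g(c) = C1 + 10*sin(3*c/2)/9


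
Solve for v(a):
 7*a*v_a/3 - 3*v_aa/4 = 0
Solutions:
 v(a) = C1 + C2*erfi(sqrt(14)*a/3)


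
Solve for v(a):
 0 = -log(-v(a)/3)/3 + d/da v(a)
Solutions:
 -3*Integral(1/(log(-_y) - log(3)), (_y, v(a))) = C1 - a


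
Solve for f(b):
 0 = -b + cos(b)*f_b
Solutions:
 f(b) = C1 + Integral(b/cos(b), b)


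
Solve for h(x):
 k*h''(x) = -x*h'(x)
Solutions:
 h(x) = C1 + C2*sqrt(k)*erf(sqrt(2)*x*sqrt(1/k)/2)


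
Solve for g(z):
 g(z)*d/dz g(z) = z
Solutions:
 g(z) = -sqrt(C1 + z^2)
 g(z) = sqrt(C1 + z^2)


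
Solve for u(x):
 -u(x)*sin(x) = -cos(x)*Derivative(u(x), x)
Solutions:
 u(x) = C1/cos(x)


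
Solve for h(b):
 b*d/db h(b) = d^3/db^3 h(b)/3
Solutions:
 h(b) = C1 + Integral(C2*airyai(3^(1/3)*b) + C3*airybi(3^(1/3)*b), b)


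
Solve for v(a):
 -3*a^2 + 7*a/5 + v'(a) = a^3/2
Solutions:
 v(a) = C1 + a^4/8 + a^3 - 7*a^2/10


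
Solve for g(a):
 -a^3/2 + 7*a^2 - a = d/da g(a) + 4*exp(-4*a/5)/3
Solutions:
 g(a) = C1 - a^4/8 + 7*a^3/3 - a^2/2 + 5*exp(-4*a/5)/3


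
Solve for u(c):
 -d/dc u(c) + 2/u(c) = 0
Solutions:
 u(c) = -sqrt(C1 + 4*c)
 u(c) = sqrt(C1 + 4*c)


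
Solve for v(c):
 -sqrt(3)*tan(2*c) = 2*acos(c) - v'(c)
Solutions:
 v(c) = C1 + 2*c*acos(c) - 2*sqrt(1 - c^2) - sqrt(3)*log(cos(2*c))/2


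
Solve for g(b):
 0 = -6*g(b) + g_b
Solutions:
 g(b) = C1*exp(6*b)


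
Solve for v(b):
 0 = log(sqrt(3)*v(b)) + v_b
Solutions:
 2*Integral(1/(2*log(_y) + log(3)), (_y, v(b))) = C1 - b


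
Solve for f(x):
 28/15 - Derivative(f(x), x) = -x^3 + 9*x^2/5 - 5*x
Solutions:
 f(x) = C1 + x^4/4 - 3*x^3/5 + 5*x^2/2 + 28*x/15


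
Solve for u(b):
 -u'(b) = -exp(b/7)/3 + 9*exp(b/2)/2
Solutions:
 u(b) = C1 + 7*exp(b/7)/3 - 9*exp(b/2)


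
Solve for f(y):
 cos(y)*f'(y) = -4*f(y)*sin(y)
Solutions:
 f(y) = C1*cos(y)^4


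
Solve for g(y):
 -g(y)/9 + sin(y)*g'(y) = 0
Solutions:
 g(y) = C1*(cos(y) - 1)^(1/18)/(cos(y) + 1)^(1/18)


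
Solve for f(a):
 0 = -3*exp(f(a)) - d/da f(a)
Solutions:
 f(a) = log(1/(C1 + 3*a))


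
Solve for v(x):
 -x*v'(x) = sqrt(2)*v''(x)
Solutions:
 v(x) = C1 + C2*erf(2^(1/4)*x/2)


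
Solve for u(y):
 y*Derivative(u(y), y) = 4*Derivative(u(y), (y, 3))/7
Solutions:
 u(y) = C1 + Integral(C2*airyai(14^(1/3)*y/2) + C3*airybi(14^(1/3)*y/2), y)


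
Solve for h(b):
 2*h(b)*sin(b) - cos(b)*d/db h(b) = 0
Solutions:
 h(b) = C1/cos(b)^2


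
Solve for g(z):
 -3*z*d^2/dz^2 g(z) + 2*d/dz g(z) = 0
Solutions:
 g(z) = C1 + C2*z^(5/3)


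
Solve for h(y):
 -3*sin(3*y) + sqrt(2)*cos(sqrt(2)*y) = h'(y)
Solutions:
 h(y) = C1 + sin(sqrt(2)*y) + cos(3*y)


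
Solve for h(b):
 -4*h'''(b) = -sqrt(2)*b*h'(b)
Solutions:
 h(b) = C1 + Integral(C2*airyai(sqrt(2)*b/2) + C3*airybi(sqrt(2)*b/2), b)


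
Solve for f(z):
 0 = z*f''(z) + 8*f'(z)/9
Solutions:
 f(z) = C1 + C2*z^(1/9)


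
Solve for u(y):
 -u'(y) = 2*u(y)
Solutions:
 u(y) = C1*exp(-2*y)


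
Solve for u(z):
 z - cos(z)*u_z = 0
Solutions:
 u(z) = C1 + Integral(z/cos(z), z)


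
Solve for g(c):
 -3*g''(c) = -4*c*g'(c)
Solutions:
 g(c) = C1 + C2*erfi(sqrt(6)*c/3)


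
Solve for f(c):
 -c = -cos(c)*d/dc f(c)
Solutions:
 f(c) = C1 + Integral(c/cos(c), c)


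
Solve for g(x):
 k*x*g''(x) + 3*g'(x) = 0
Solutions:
 g(x) = C1 + x^(((re(k) - 3)*re(k) + im(k)^2)/(re(k)^2 + im(k)^2))*(C2*sin(3*log(x)*Abs(im(k))/(re(k)^2 + im(k)^2)) + C3*cos(3*log(x)*im(k)/(re(k)^2 + im(k)^2)))


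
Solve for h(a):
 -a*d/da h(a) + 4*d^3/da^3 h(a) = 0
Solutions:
 h(a) = C1 + Integral(C2*airyai(2^(1/3)*a/2) + C3*airybi(2^(1/3)*a/2), a)


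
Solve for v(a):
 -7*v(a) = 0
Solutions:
 v(a) = 0


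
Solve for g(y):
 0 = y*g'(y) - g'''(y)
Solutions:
 g(y) = C1 + Integral(C2*airyai(y) + C3*airybi(y), y)


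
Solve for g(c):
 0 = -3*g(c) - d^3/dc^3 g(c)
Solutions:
 g(c) = C3*exp(-3^(1/3)*c) + (C1*sin(3^(5/6)*c/2) + C2*cos(3^(5/6)*c/2))*exp(3^(1/3)*c/2)


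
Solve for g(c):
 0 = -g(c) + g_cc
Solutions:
 g(c) = C1*exp(-c) + C2*exp(c)


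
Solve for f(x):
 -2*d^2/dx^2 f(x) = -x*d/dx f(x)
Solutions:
 f(x) = C1 + C2*erfi(x/2)


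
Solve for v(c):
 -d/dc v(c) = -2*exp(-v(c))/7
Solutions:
 v(c) = log(C1 + 2*c/7)


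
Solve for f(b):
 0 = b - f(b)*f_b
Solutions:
 f(b) = -sqrt(C1 + b^2)
 f(b) = sqrt(C1 + b^2)


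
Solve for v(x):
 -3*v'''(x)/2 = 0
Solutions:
 v(x) = C1 + C2*x + C3*x^2


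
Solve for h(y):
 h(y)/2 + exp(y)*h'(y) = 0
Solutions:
 h(y) = C1*exp(exp(-y)/2)


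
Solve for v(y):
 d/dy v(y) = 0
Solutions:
 v(y) = C1


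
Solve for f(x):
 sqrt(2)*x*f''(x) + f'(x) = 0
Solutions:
 f(x) = C1 + C2*x^(1 - sqrt(2)/2)


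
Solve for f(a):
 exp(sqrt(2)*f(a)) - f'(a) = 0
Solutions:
 f(a) = sqrt(2)*(2*log(-1/(C1 + a)) - log(2))/4


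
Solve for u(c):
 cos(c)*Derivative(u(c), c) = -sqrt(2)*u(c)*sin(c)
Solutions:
 u(c) = C1*cos(c)^(sqrt(2))


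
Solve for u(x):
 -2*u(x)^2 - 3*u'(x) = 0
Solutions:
 u(x) = 3/(C1 + 2*x)


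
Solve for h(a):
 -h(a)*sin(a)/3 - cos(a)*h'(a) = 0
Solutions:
 h(a) = C1*cos(a)^(1/3)


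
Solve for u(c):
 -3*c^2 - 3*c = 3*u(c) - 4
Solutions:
 u(c) = -c^2 - c + 4/3


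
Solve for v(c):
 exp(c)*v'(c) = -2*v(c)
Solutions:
 v(c) = C1*exp(2*exp(-c))


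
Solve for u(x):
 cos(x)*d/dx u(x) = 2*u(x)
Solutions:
 u(x) = C1*(sin(x) + 1)/(sin(x) - 1)


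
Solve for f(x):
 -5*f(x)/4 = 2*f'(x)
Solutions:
 f(x) = C1*exp(-5*x/8)


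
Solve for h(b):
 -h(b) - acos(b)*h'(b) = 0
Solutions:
 h(b) = C1*exp(-Integral(1/acos(b), b))


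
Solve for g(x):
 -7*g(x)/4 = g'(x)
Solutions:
 g(x) = C1*exp(-7*x/4)


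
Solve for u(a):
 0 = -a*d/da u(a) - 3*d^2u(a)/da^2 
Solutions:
 u(a) = C1 + C2*erf(sqrt(6)*a/6)


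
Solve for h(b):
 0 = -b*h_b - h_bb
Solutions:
 h(b) = C1 + C2*erf(sqrt(2)*b/2)


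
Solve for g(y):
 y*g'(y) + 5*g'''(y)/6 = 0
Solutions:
 g(y) = C1 + Integral(C2*airyai(-5^(2/3)*6^(1/3)*y/5) + C3*airybi(-5^(2/3)*6^(1/3)*y/5), y)


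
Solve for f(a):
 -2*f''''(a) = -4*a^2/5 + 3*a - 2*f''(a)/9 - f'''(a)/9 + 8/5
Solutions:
 f(a) = C1 + C2*a + C3*exp(a*(1 - sqrt(145))/36) + C4*exp(a*(1 + sqrt(145))/36) - 3*a^4/10 + 57*a^3/20 - 1323*a^2/40


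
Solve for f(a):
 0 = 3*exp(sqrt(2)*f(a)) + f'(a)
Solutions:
 f(a) = sqrt(2)*(2*log(1/(C1 + 3*a)) - log(2))/4


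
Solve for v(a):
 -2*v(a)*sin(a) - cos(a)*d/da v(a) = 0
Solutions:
 v(a) = C1*cos(a)^2


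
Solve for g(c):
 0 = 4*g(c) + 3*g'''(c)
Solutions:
 g(c) = C3*exp(-6^(2/3)*c/3) + (C1*sin(2^(2/3)*3^(1/6)*c/2) + C2*cos(2^(2/3)*3^(1/6)*c/2))*exp(6^(2/3)*c/6)


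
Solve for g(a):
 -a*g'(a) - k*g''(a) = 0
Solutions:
 g(a) = C1 + C2*sqrt(k)*erf(sqrt(2)*a*sqrt(1/k)/2)


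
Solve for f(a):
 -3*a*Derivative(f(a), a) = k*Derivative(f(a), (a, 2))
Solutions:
 f(a) = C1 + C2*sqrt(k)*erf(sqrt(6)*a*sqrt(1/k)/2)


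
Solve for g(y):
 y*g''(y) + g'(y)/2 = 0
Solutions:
 g(y) = C1 + C2*sqrt(y)


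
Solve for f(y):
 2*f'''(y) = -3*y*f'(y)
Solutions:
 f(y) = C1 + Integral(C2*airyai(-2^(2/3)*3^(1/3)*y/2) + C3*airybi(-2^(2/3)*3^(1/3)*y/2), y)


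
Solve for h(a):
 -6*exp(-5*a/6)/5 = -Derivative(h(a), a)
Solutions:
 h(a) = C1 - 36*exp(-5*a/6)/25


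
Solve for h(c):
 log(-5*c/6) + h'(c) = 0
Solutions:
 h(c) = C1 - c*log(-c) + c*(-log(5) + 1 + log(6))


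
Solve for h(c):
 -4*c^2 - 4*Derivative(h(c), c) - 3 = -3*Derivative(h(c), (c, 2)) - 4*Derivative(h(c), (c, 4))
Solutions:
 h(c) = C1 + C2*exp(c*(-(4 + sqrt(17))^(1/3) + (4 + sqrt(17))^(-1/3))/4)*sin(sqrt(3)*c*((4 + sqrt(17))^(-1/3) + (4 + sqrt(17))^(1/3))/4) + C3*exp(c*(-(4 + sqrt(17))^(1/3) + (4 + sqrt(17))^(-1/3))/4)*cos(sqrt(3)*c*((4 + sqrt(17))^(-1/3) + (4 + sqrt(17))^(1/3))/4) + C4*exp(-c*(-(4 + sqrt(17))^(1/3) + (4 + sqrt(17))^(-1/3))/2) - c^3/3 - 3*c^2/4 - 15*c/8


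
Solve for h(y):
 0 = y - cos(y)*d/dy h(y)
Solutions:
 h(y) = C1 + Integral(y/cos(y), y)


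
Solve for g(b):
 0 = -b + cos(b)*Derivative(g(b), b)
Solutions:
 g(b) = C1 + Integral(b/cos(b), b)


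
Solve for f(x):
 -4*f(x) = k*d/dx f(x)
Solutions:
 f(x) = C1*exp(-4*x/k)


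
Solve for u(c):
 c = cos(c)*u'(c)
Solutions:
 u(c) = C1 + Integral(c/cos(c), c)


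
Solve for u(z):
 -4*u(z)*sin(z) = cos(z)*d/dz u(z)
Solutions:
 u(z) = C1*cos(z)^4


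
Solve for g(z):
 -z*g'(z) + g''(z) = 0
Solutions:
 g(z) = C1 + C2*erfi(sqrt(2)*z/2)


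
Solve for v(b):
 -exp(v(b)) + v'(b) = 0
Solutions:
 v(b) = log(-1/(C1 + b))


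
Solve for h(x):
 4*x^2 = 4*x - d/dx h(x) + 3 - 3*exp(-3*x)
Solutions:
 h(x) = C1 - 4*x^3/3 + 2*x^2 + 3*x + exp(-3*x)


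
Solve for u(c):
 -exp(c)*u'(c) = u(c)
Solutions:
 u(c) = C1*exp(exp(-c))


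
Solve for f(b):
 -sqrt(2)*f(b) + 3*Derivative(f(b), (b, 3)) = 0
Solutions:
 f(b) = C3*exp(2^(1/6)*3^(2/3)*b/3) + (C1*sin(6^(1/6)*b/2) + C2*cos(6^(1/6)*b/2))*exp(-2^(1/6)*3^(2/3)*b/6)


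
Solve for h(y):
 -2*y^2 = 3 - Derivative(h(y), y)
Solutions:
 h(y) = C1 + 2*y^3/3 + 3*y


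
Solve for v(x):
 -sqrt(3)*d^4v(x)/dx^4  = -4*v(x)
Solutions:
 v(x) = C1*exp(-sqrt(2)*3^(7/8)*x/3) + C2*exp(sqrt(2)*3^(7/8)*x/3) + C3*sin(sqrt(2)*3^(7/8)*x/3) + C4*cos(sqrt(2)*3^(7/8)*x/3)


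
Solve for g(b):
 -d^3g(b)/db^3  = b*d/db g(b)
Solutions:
 g(b) = C1 + Integral(C2*airyai(-b) + C3*airybi(-b), b)


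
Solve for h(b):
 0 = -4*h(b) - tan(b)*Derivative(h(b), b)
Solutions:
 h(b) = C1/sin(b)^4


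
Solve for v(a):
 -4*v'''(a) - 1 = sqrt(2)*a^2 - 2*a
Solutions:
 v(a) = C1 + C2*a + C3*a^2 - sqrt(2)*a^5/240 + a^4/48 - a^3/24


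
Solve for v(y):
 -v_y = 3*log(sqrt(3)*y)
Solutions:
 v(y) = C1 - 3*y*log(y) - 3*y*log(3)/2 + 3*y


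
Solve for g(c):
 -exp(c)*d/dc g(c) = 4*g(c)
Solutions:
 g(c) = C1*exp(4*exp(-c))


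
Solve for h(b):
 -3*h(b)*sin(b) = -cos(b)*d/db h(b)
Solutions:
 h(b) = C1/cos(b)^3


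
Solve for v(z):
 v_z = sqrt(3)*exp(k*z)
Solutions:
 v(z) = C1 + sqrt(3)*exp(k*z)/k


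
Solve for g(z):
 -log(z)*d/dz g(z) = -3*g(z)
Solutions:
 g(z) = C1*exp(3*li(z))


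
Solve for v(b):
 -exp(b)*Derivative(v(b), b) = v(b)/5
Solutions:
 v(b) = C1*exp(exp(-b)/5)


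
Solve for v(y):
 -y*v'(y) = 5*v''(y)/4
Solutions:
 v(y) = C1 + C2*erf(sqrt(10)*y/5)


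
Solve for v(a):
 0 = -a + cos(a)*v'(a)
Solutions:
 v(a) = C1 + Integral(a/cos(a), a)


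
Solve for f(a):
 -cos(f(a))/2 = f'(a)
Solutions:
 f(a) = pi - asin((C1 + exp(a))/(C1 - exp(a)))
 f(a) = asin((C1 + exp(a))/(C1 - exp(a)))


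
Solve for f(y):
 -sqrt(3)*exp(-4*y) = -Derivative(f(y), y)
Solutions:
 f(y) = C1 - sqrt(3)*exp(-4*y)/4


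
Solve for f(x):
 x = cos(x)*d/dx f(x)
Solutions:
 f(x) = C1 + Integral(x/cos(x), x)


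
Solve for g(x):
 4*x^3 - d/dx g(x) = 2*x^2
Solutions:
 g(x) = C1 + x^4 - 2*x^3/3


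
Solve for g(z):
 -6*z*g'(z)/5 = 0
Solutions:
 g(z) = C1


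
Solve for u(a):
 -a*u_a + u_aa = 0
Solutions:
 u(a) = C1 + C2*erfi(sqrt(2)*a/2)


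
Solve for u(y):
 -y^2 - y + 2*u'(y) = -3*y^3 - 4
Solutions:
 u(y) = C1 - 3*y^4/8 + y^3/6 + y^2/4 - 2*y


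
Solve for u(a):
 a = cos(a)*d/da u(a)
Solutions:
 u(a) = C1 + Integral(a/cos(a), a)


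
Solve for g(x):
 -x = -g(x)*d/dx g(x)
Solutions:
 g(x) = -sqrt(C1 + x^2)
 g(x) = sqrt(C1 + x^2)


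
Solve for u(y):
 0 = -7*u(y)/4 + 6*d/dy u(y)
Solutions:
 u(y) = C1*exp(7*y/24)


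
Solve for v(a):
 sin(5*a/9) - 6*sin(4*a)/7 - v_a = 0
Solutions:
 v(a) = C1 - 9*cos(5*a/9)/5 + 3*cos(4*a)/14


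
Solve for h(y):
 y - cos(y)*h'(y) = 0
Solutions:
 h(y) = C1 + Integral(y/cos(y), y)


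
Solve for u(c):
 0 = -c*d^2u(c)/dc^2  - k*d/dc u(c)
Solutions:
 u(c) = C1 + c^(1 - re(k))*(C2*sin(log(c)*Abs(im(k))) + C3*cos(log(c)*im(k)))
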